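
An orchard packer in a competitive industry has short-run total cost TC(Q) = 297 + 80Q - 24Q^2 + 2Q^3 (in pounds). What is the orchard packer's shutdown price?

The firm shuts down when price falls below the minimum of average variable cost. AVC = VC/Q = 80 - 24Q + 2Q^2.
dAVC/dQ = -24 + 4Q = 0 gives Q = 6. min AVC = 80 - 24·6 + 2·6^2 = 8.
So the shutdown price is £8.

£8 per unit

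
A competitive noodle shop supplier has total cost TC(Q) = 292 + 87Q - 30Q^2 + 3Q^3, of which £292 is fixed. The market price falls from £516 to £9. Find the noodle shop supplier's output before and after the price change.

MC = 87 - 60Q + 9Q^2; the shutdown threshold is min AVC = £12 (at Q = 5).
At P = £516 ≥ min AVC, set P = MC on the rising branch: Q = 11.
At P = £9 < min AVC = £12, price no longer covers variable cost at any output, so the firm shuts down: Q = 0.

Output falls from 11 to 0 (the firm shuts down)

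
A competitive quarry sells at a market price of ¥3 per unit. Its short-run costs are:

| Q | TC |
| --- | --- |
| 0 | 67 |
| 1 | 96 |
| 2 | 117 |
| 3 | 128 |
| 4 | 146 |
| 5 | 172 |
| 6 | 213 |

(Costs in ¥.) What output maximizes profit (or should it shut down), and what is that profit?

Profit at each row (π = 3Q − TC): Q=0: -67; Q=1: -93; Q=2: -111; Q=3: -119; Q=4: -134; Q=5: -157; Q=6: -195.
Profit is highest at Q = 0. Equivalently, the lowest AVC in the table is 79/4 ≈ ¥19.75 at Q = 4, and P = ¥3 falls below it — price never covers variable cost, so the firm shuts down and loses only its fixed cost.

Q = 0 (shut down); profit = -¥67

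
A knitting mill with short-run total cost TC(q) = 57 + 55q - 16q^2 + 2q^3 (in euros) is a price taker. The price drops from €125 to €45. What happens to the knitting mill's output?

AVC = 55 - 16q + 2q^2, minimized at q = 4 where min AVC = €23. MC = 55 - 32q + 6q^2.
At P = €125 ≥ min AVC, set P = MC on the rising branch: q = 7.
At P = €45 ≥ min AVC, set P = MC: q = 5. The firm stays open but cuts output.

Output falls from 7 to 5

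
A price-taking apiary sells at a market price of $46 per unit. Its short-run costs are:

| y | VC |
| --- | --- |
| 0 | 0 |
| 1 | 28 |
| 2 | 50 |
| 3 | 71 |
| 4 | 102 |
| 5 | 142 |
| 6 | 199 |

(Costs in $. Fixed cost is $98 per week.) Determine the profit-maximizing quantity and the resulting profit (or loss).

y = 5; profit = -$10

Profit at each row (π = 46y − TC): y=0: -98; y=1: -80; y=2: -56; y=3: -31; y=4: -16; y=5: -10; y=6: -21.
Profit is maximized at y = 5. AVC there is 142/5 = $28.40 ≤ P, so producing beats shutting down (which would give -$98).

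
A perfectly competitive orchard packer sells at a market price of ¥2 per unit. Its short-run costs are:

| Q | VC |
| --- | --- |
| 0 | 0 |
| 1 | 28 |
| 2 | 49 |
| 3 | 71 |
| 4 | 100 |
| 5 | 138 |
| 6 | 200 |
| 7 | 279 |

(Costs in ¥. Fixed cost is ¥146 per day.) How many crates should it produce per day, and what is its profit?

Q = 0 (shut down); profit = -¥146

Tabulate TR − TC: Q=0: -146; Q=1: -172; Q=2: -191; Q=3: -211; Q=4: -238; Q=5: -274; Q=6: -334; Q=7: -411.
Profit is highest at Q = 0. Equivalently, the lowest AVC in the table is 71/3 ≈ ¥23.67 at Q = 3, and P = ¥2 falls below it — price never covers variable cost, so the firm shuts down and loses only its fixed cost.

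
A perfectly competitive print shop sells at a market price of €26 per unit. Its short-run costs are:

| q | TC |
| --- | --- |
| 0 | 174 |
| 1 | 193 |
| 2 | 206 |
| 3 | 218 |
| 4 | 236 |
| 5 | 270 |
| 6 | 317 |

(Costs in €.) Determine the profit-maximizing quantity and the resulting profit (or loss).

q = 4; profit = -€132

Compute π = P·q − TC at each output: q=0: -174; q=1: -167; q=2: -154; q=3: -140; q=4: -132; q=5: -140; q=6: -161.
Profit is maximized at q = 4. AVC there is 62/4 = €15.50 ≤ P, so producing beats shutting down (which would give -€174).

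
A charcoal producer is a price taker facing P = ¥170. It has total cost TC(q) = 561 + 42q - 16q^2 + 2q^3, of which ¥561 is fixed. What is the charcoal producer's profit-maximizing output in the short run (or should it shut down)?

Produce at q = 8

Variable cost is VC = 42q - 16q^2 + 2q^3, so AVC = VC/q = 42 - 16q + 2q^2 and MC = dTC/dq = 42 - 32q + 6q^2.
The AVC parabola has its vertex at q = 16/4 = 4, where AVC = 42 - 16·4 + 2·4^2 = ¥10.
Because ¥170 ≥ ¥10, revenue can cover variable cost; the firm operates.
P = MC gives -128 - 32q + 6q^2 = 0, with roots -8/3 and 8. Take the larger (rising MC): q* = 8.
Check: AVC at q = 8 is ¥42 ≤ P, so revenue covers variable cost.
Profit = P·q − TC = 170·8 − 897 = ¥463.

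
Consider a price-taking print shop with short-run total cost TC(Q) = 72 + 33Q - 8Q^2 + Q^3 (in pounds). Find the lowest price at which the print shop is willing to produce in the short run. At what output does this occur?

The firm shuts down when price falls below the minimum of average variable cost. AVC = VC/Q = 33 - 8Q + Q^2.
At the minimum of AVC, MC = AVC. MC = 33 - 16Q + 3Q^2; setting MC = AVC gives 2Q^2 - 8Q = 0, so Q = 4. min AVC = 17.
For P < £17 the firm produces nothing.

£17 per unit, at Q = 4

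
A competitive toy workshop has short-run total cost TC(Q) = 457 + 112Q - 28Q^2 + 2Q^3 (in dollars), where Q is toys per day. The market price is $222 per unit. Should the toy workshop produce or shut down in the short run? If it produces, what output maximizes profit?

Variable cost is VC = 112Q - 28Q^2 + 2Q^3, so AVC = VC/Q = 112 - 28Q + 2Q^2 and MC = dTC/dQ = 112 - 56Q + 6Q^2.
The AVC parabola has its vertex at Q = 28/4 = 7, where AVC = 112 - 28·7 + 2·7^2 = $14.
Because $222 ≥ $14, revenue can cover variable cost; the firm operates.
P = MC gives -110 - 56Q + 6Q^2 = 0, with roots -5/3 and 11. Take the larger (rising MC): Q* = 11.
Check: AVC at Q = 11 is $46 ≤ P, so revenue covers variable cost.
Profit = P·Q − TC = 222·11 − 963 = $1479.

Produce at Q = 11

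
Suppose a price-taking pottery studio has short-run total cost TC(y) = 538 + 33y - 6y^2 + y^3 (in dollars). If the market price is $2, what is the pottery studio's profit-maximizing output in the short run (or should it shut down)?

Shut down

Variable cost is VC = 33y - 6y^2 + y^3, so AVC = VC/y = 33 - 6y + y^2 and MC = dTC/dy = 33 - 12y + 3y^2.
AVC is minimized where dAVC/dy = -6 + 2y = 0, at y = 3; min AVC = 33 - 6·3 + 3^2 = $24.
Since P = $2 < min AVC = $24, price fails to cover variable cost at any output.
The firm minimizes its loss by shutting down and losing only its fixed cost of $538.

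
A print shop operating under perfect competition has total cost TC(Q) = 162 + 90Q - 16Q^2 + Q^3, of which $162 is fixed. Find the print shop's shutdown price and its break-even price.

AVC = 90 - 16Q + Q^2; minimized at Q = 8, giving min AVC = $26. That is the shutdown price.
ATC = 162/Q + 90 - 16Q + Q^2. Setting dATC/dQ = −162/Q^2 − 16 + 2Q = 0 gives Q = 9 (since 2·9^3 − 16·9^2 = 162).
min ATC = 162/9 + 90 − 16·9 + 9^2 = $45. That is the break-even price.
Between these two prices the firm operates at a loss; above $45 it earns a profit.

Shutdown price = $26; break-even price = $45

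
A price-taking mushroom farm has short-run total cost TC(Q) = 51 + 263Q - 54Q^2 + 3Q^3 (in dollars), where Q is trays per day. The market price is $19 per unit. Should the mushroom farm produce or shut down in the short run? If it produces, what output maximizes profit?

From TC, MC = TC'(Q) = 263 - 108Q + 9Q^2 and AVC = VC/Q = 263 - 54Q + 3Q^2.
AVC hits its minimum where MC = AVC, at Q = 9, giving min AVC = 263 - 54·9 + 3·9^2 = $20.
Since P = $19 < min AVC = $20, price fails to cover variable cost at any output.
Shutting down limits the loss to fixed cost, $51.

Shut down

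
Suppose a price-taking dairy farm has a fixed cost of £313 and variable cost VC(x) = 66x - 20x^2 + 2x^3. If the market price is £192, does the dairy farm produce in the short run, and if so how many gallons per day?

From TC, MC = TC'(x) = 66 - 40x + 6x^2 and AVC = VC/x = 66 - 20x + 2x^2.
AVC is minimized where dAVC/dx = -20 + 4x = 0, at x = 5; min AVC = 66 - 20·5 + 2·5^2 = £16.
Because £192 ≥ £16, revenue can cover variable cost; the firm operates.
P = MC gives -126 - 40x + 6x^2 = 0, with roots -7/3 and 9. Take the larger (rising MC): x* = 9.
Check: AVC at x = 9 is £48 ≤ P, so revenue covers variable cost.
Profit = P·x − TC = 192·9 − 745 = £983.

Produce at x = 9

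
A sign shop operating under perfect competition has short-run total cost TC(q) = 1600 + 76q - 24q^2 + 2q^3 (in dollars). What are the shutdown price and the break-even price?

Shutdown price = $4; break-even price = $196

AVC = 76 - 24q + 2q^2; minimized at q = 6, giving min AVC = $4. That is the shutdown price.
ATC = 1600/q + 76 - 24q + 2q^2. Setting dATC/dq = −1600/q^2 − 24 + 4q = 0 gives q = 10 (since 4·10^3 − 24·10^2 = 1600).
min ATC = 1600/10 + 76 − 24·10 + 2·10^2 = $196. That is the break-even price.
Between these two prices the firm operates at a loss; above $196 it earns a profit.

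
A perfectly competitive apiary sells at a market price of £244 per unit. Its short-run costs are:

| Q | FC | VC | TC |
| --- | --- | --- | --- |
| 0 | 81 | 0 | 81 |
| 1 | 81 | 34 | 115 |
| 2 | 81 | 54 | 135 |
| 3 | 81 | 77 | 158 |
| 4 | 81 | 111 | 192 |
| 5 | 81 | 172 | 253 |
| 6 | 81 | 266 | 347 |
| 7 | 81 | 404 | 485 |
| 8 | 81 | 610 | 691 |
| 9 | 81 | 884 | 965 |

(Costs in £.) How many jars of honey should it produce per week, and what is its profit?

Compute π = P·Q − TC at each output: Q=0: -81; Q=1: 129; Q=2: 353; Q=3: 574; Q=4: 784; Q=5: 967; Q=6: 1117; Q=7: 1223; Q=8: 1261; Q=9: 1231.
Profit is maximized at Q = 8. AVC there is 610/8 = £76.25 ≤ P, so producing beats shutting down (which would give -£81).

Q = 8; profit = £1261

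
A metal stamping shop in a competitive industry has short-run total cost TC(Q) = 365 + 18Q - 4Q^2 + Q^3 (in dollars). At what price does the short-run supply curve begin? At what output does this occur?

The firm shuts down when price falls below the minimum of average variable cost. AVC = VC/Q = 18 - 4Q + Q^2.
At the minimum of AVC, MC = AVC. MC = 18 - 8Q + 3Q^2; setting MC = AVC gives 2Q^2 - 4Q = 0, so Q = 2. min AVC = 14.
The firm shuts down for any P below $14.

$14 per unit, at Q = 2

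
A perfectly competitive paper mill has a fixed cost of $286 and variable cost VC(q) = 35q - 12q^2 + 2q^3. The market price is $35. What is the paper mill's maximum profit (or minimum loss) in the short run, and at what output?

Profit = -$222 at q = 4

AVC = 35 - 12q + 2q^2; min AVC = $17 at q = 3. Since P = $35 ≥ min AVC, the firm produces.
MC = 35 - 24q + 6q^2. Setting P = MC and taking the root on the rising branch gives q* = 4.
TR = 35·4 = 140. TC = 286 + 76 = 362. Profit = 140 − 362 = -$222.
That loss of $222 beats the $286 the firm would lose by shutting down; producing recovers $64 of fixed cost.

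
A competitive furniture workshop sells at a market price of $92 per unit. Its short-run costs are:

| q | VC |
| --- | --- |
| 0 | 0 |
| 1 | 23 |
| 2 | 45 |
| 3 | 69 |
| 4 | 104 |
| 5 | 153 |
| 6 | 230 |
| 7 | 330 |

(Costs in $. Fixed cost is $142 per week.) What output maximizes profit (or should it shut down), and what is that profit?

Profit at each row (π = 92q − TC): q=0: -142; q=1: -73; q=2: -3; q=3: 65; q=4: 122; q=5: 165; q=6: 180; q=7: 172.
Profit is maximized at q = 6. AVC there is 230/6 = $38.33 ≤ P, so producing beats shutting down (which would give -$142).

q = 6; profit = $180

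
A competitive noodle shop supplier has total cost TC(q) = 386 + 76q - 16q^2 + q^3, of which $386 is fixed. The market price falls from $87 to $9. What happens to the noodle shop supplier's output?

MC = 76 - 32q + 3q^2; the shutdown threshold is min AVC = $12 (at q = 8).
With P = $87 above the shutdown price, P = MC gives q = 11.
At P = $9 < min AVC = $12, price no longer covers variable cost at any output, so the firm shuts down: q = 0.

Output falls from 11 to 0 (the firm shuts down)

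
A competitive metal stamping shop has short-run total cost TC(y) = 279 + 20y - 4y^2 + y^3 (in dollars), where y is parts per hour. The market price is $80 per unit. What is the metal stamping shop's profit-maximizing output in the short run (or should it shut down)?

Produce at y = 6

Variable cost is VC = 20y - 4y^2 + y^3, so AVC = VC/y = 20 - 4y + y^2 and MC = dTC/dy = 20 - 8y + 3y^2.
AVC hits its minimum where MC = AVC, at y = 2, giving min AVC = 20 - 4·2 + 2^2 = $16.
P = $80 exceeds min AVC = $16, so the firm stays open.
P = MC gives -60 - 8y + 3y^2 = 0, with roots -10/3 and 6. Take the larger (rising MC): y* = 6.
Check: AVC at y = 6 is $32 ≤ P, so revenue covers variable cost.
Profit = P·y − TC = 80·6 − 471 = $9.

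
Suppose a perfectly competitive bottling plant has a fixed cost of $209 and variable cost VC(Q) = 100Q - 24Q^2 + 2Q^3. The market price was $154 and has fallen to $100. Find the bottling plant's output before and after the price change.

AVC = 100 - 24Q + 2Q^2, minimized at Q = 6 where min AVC = $28. MC = 100 - 48Q + 6Q^2.
With P = $154 above the shutdown price, P = MC gives Q = 9.
At P = $100 ≥ min AVC, set P = MC: Q = 8. The firm stays open but cuts output.

Output falls from 9 to 8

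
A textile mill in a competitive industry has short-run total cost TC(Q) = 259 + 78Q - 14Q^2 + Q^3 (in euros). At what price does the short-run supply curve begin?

The firm shuts down when price falls below the minimum of average variable cost. AVC = VC/Q = 78 - 14Q + Q^2.
At the minimum of AVC, MC = AVC. MC = 78 - 28Q + 3Q^2; setting MC = AVC gives 2Q^2 - 14Q = 0, so Q = 7. min AVC = 29.
For P < €29 the firm produces nothing.

€29 per unit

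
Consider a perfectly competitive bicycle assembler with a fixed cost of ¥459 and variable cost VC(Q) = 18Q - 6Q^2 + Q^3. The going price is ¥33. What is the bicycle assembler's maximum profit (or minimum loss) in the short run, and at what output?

AVC = 18 - 6Q + Q^2; min AVC = ¥9 at Q = 3. Since P = ¥33 ≥ min AVC, the firm produces.
With MC = 18 - 12Q + 3Q^2, P = MC on the upward-sloping part at Q* = 5.
TR = 33·5 = 165. TC = 459 + 65 = 524. Profit = 165 − 524 = -¥359.
That loss of ¥359 beats the ¥459 the firm would lose by shutting down; producing recovers ¥100 of fixed cost.

Profit = -¥359 at Q = 5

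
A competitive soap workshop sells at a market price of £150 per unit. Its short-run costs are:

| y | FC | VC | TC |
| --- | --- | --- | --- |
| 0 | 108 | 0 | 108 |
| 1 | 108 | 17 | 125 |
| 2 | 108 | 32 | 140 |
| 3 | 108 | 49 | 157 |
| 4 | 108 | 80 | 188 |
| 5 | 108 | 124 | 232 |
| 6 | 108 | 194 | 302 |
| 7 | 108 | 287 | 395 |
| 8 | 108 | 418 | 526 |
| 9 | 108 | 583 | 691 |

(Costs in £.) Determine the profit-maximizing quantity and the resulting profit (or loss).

Compute π = P·y − TC at each output: y=0: -108; y=1: 25; y=2: 160; y=3: 293; y=4: 412; y=5: 518; y=6: 598; y=7: 655; y=8: 674; y=9: 659.
Profit is maximized at y = 8. AVC there is 418/8 = £52.25 ≤ P, so producing beats shutting down (which would give -£108).

y = 8; profit = £674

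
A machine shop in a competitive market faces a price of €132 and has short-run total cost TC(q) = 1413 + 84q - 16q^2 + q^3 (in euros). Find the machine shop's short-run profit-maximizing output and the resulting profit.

AVC = 84 - 16q + q^2 has its minimum €20 at q = 8; price €132 clears that bar, so the firm operates.
MC = 84 - 32q + 3q^2. Setting P = MC and taking the root on the rising branch gives q* = 12.
TR = 132·12 = 1584. TC = 1413 + 432 = 1845. Profit = 1584 − 1845 = -€261.
Shutting down would mean losing the fixed cost of €1413, so operating at a loss of €261 is better by €1152.

Profit = -€261 at q = 12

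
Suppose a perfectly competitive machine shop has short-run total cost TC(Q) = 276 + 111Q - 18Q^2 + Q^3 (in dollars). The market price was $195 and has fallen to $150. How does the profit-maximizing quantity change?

MC = 111 - 36Q + 3Q^2; the shutdown threshold is min AVC = $30 (at Q = 9).
With P = $195 above the shutdown price, P = MC gives Q = 14.
At P = $150 ≥ min AVC, set P = MC: Q = 13. The firm stays open but cuts output.

Output falls from 14 to 13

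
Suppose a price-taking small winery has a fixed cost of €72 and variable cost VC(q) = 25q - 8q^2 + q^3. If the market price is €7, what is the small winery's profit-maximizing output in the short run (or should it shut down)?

Shut down

Strip out fixed cost: VC = 25q - 8q^2 + q^3. Then AVC = 25 - 8q + q^2 and MC = 25 - 16q + 3q^2.
AVC is minimized where dAVC/dq = -8 + 2q = 0, at q = 4; min AVC = 25 - 8·4 + 4^2 = €9.
Since P = €7 < min AVC = €9, price fails to cover variable cost at any output.
Shutting down limits the loss to fixed cost, €72.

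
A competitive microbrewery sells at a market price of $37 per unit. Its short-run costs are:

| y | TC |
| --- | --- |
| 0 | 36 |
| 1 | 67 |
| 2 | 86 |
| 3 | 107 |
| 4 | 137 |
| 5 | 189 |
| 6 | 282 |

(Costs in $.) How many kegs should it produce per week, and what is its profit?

y = 4; profit = $11

Tabulate TR − TC: y=0: -36; y=1: -30; y=2: -12; y=3: 4; y=4: 11; y=5: -4; y=6: -60.
Profit is maximized at y = 4. AVC there is 101/4 = $25.25 ≤ P, so producing beats shutting down (which would give -$36).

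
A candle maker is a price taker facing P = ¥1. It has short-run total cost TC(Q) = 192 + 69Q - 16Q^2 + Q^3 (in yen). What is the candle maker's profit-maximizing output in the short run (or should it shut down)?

Strip out fixed cost: VC = 69Q - 16Q^2 + Q^3. Then AVC = 69 - 16Q + Q^2 and MC = 69 - 32Q + 3Q^2.
AVC is minimized where dAVC/dQ = -16 + 2Q = 0, at Q = 8; min AVC = 69 - 16·8 + 8^2 = ¥5.
Since P = ¥1 < min AVC = ¥5, price fails to cover variable cost at any output.
Best response: produce nothing and absorb the ¥192 fixed cost.

Shut down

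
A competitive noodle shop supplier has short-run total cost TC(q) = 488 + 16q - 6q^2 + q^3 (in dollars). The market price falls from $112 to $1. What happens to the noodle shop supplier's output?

Output falls from 8 to 0 (the firm shuts down)

AVC = 16 - 6q + q^2, minimized at q = 3 where min AVC = $7. MC = 16 - 12q + 3q^2.
With P = $112 above the shutdown price, P = MC gives q = 8.
At P = $1 < min AVC = $7, price no longer covers variable cost at any output, so the firm shuts down: q = 0.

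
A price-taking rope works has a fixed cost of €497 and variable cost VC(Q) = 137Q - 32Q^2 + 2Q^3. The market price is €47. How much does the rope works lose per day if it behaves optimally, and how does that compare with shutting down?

Profit = -€173 at Q = 9

AVC = 137 - 32Q + 2Q^2 has its minimum €9 at Q = 8; price €47 clears that bar, so the firm operates.
MC = 137 - 64Q + 6Q^2. Setting P = MC and taking the root on the rising branch gives Q* = 9.
TR = 47·9 = 423. TC = 497 + 99 = 596. Profit = 423 − 596 = -€173.
That loss of €173 beats the €497 the firm would lose by shutting down; producing recovers €324 of fixed cost.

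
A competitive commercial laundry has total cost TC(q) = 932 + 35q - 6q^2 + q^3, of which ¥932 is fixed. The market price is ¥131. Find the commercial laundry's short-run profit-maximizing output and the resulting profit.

AVC = 35 - 6q + q^2 has its minimum ¥26 at q = 3; price ¥131 clears that bar, so the firm operates.
With MC = 35 - 12q + 3q^2, P = MC on the upward-sloping part at q* = 8.
TR = 131·8 = 1048. TC = 932 + 408 = 1340. Profit = 1048 − 1340 = -¥292.
Shutting down would mean losing the fixed cost of ¥932, so operating at a loss of ¥292 is better by ¥640.

Profit = -¥292 at q = 8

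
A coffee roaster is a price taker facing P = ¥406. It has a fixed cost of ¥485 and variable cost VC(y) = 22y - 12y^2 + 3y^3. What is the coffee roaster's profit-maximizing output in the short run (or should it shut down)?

Produce at y = 8

Variable cost is VC = 22y - 12y^2 + 3y^3, so AVC = VC/y = 22 - 12y + 3y^2 and MC = dTC/dy = 22 - 24y + 9y^2.
AVC hits its minimum where MC = AVC, at y = 2, giving min AVC = 22 - 12·2 + 3·2^2 = ¥10.
Because ¥406 ≥ ¥10, revenue can cover variable cost; the firm operates.
P = MC gives -384 - 24y + 9y^2 = 0, with roots -16/3 and 8. Take the larger (rising MC): y* = 8.
Check: AVC at y = 8 is ¥118 ≤ P, so revenue covers variable cost.
Profit = P·y − TC = 406·8 − 1429 = ¥1819.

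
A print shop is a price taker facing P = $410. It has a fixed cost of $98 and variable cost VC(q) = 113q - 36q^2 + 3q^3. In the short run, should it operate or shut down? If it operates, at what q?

Variable cost is VC = 113q - 36q^2 + 3q^3, so AVC = VC/q = 113 - 36q + 3q^2 and MC = dTC/dq = 113 - 72q + 9q^2.
The AVC parabola has its vertex at q = 36/6 = 6, where AVC = 113 - 36·6 + 3·6^2 = $5.
P = $410 exceeds min AVC = $5, so the firm stays open.
Solving P = MC: -297 - 72q + 9q^2 = 0 ⇒ q = -3 or 11. On the upward-sloping branch, q* = 11.
Check: AVC at q = 11 is $80 ≤ P, so revenue covers variable cost.
Profit = P·q − TC = 410·11 − 978 = $3532.

Produce at q = 11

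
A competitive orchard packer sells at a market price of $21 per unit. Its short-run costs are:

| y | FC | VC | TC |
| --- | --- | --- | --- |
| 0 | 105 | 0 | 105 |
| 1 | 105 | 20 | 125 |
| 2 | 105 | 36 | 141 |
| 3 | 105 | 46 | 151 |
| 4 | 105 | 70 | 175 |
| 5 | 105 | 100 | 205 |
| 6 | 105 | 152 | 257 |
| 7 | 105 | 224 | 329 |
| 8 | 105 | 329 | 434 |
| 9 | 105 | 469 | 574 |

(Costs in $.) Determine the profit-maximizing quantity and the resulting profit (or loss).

Profit at each row (π = 21y − TC): y=0: -105; y=1: -104; y=2: -99; y=3: -88; y=4: -91; y=5: -100; y=6: -131; y=7: -182; y=8: -266; y=9: -385.
Profit is maximized at y = 3. AVC there is 46/3 = $15.33 ≤ P, so producing beats shutting down (which would give -$105).

y = 3; profit = -$88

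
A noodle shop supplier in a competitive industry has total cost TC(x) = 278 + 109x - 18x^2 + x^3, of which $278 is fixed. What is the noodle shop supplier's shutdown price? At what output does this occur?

$28 per unit, at x = 9

The firm shuts down when price falls below the minimum of average variable cost. AVC = VC/x = 109 - 18x + x^2.
At the minimum of AVC, MC = AVC. MC = 109 - 36x + 3x^2; setting MC = AVC gives 2x^2 - 18x = 0, so x = 9. min AVC = 28.
For P < $28 the firm produces nothing.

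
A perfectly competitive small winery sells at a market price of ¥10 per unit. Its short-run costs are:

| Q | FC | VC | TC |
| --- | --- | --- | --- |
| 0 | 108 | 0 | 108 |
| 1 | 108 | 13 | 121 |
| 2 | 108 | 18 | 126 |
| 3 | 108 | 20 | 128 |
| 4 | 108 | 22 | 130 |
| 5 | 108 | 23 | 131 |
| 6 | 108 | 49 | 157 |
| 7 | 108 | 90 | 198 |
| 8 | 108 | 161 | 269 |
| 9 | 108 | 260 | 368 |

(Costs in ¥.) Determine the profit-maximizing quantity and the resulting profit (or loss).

Tabulate TR − TC: Q=0: -108; Q=1: -111; Q=2: -106; Q=3: -98; Q=4: -90; Q=5: -81; Q=6: -97; Q=7: -128; Q=8: -189; Q=9: -278.
Profit is maximized at Q = 5. AVC there is 23/5 = ¥4.60 ≤ P, so producing beats shutting down (which would give -¥108).

Q = 5; profit = -¥81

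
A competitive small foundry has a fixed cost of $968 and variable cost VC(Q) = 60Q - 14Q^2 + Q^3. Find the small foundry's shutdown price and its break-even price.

AVC = 60 - 14Q + Q^2; minimized at Q = 7, giving min AVC = $11. That is the shutdown price.
ATC = 968/Q + 60 - 14Q + Q^2. Setting dATC/dQ = −968/Q^2 − 14 + 2Q = 0 gives Q = 11 (since 2·11^3 − 14·11^2 = 968).
min ATC = 968/11 + 60 − 14·11 + 11^2 = $115. That is the break-even price.
For $11 ≤ P < $115 the firm produces at a loss; below $11 it shuts down.

Shutdown price = $11; break-even price = $115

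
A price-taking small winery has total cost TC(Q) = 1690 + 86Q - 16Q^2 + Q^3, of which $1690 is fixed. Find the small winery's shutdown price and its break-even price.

Shutdown price = $22; break-even price = $177

AVC = 86 - 16Q + Q^2; minimized at Q = 8, giving min AVC = $22. That is the shutdown price.
ATC = 1690/Q + 86 - 16Q + Q^2. Setting dATC/dQ = −1690/Q^2 − 16 + 2Q = 0 gives Q = 13 (since 2·13^3 − 16·13^2 = 1690).
min ATC = 1690/13 + 86 − 16·13 + 13^2 = $177. That is the break-even price.
For $22 ≤ P < $177 the firm produces at a loss; below $22 it shuts down.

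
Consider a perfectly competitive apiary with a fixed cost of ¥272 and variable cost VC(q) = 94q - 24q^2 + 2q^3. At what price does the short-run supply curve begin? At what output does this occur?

Short-run supply begins at min AVC. From VC = 94q - 24q^2 + 2q^3, AVC = 94 - 24q + 2q^2.
At the minimum of AVC, MC = AVC. MC = 94 - 48q + 6q^2; setting MC = AVC gives 4q^2 - 24q = 0, so q = 6. min AVC = 22.
So the shutdown price is ¥22.

¥22 per unit, at q = 6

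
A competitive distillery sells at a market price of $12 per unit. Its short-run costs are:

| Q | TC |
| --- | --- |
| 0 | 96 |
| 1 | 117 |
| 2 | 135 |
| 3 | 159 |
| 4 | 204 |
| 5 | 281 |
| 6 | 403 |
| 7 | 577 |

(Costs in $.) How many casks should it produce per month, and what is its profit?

Q = 0 (shut down); profit = -$96

Tabulate TR − TC: Q=0: -96; Q=1: -105; Q=2: -111; Q=3: -123; Q=4: -156; Q=5: -221; Q=6: -331; Q=7: -493.
Profit is highest at Q = 0. Equivalently, the lowest AVC in the table is 39/2 ≈ $19.50 at Q = 2, and P = $12 falls below it — price never covers variable cost, so the firm shuts down and loses only its fixed cost.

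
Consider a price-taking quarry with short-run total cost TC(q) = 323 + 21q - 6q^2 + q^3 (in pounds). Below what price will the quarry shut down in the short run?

£12 per unit

The firm shuts down when price falls below the minimum of average variable cost. AVC = VC/q = 21 - 6q + q^2.
dAVC/dq = -6 + 2q = 0 gives q = 3. min AVC = 21 - 6·3 + 3^2 = 12.
So the shutdown price is £12.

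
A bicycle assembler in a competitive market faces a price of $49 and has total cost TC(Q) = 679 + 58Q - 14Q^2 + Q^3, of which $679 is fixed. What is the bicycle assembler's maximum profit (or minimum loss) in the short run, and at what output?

AVC = 58 - 14Q + Q^2 has its minimum $9 at Q = 7; price $49 clears that bar, so the firm operates.
With MC = 58 - 28Q + 3Q^2, P = MC on the upward-sloping part at Q* = 9.
TR = 49·9 = 441. TC = 679 + 117 = 796. Profit = 441 − 796 = -$355.
That loss of $355 beats the $679 the firm would lose by shutting down; producing recovers $324 of fixed cost.

Profit = -$355 at Q = 9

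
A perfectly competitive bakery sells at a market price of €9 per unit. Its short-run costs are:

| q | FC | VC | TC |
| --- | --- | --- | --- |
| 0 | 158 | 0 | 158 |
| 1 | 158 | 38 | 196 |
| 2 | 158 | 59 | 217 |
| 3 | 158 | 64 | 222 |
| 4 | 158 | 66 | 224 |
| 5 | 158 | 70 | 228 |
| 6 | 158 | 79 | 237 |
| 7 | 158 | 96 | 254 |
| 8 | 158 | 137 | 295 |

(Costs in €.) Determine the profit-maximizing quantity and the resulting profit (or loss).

q = 0 (shut down); profit = -€158

Tabulate TR − TC: q=0: -158; q=1: -187; q=2: -199; q=3: -195; q=4: -188; q=5: -183; q=6: -183; q=7: -191; q=8: -223.
Profit is highest at q = 0. Equivalently, the lowest AVC in the table is 79/6 ≈ €13.17 at q = 6, and P = €9 falls below it — price never covers variable cost, so the firm shuts down and loses only its fixed cost.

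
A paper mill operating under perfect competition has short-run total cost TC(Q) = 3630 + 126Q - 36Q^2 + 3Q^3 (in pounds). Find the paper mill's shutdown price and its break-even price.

AVC = 126 - 36Q + 3Q^2; minimized at Q = 6, giving min AVC = £18. That is the shutdown price.
ATC = 3630/Q + 126 - 36Q + 3Q^2. Setting dATC/dQ = −3630/Q^2 − 36 + 6Q = 0 gives Q = 11 (since 6·11^3 − 36·11^2 = 3630).
min ATC = 3630/11 + 126 − 36·11 + 3·11^2 = £423. That is the break-even price.
Between these two prices the firm operates at a loss; above £423 it earns a profit.

Shutdown price = £18; break-even price = £423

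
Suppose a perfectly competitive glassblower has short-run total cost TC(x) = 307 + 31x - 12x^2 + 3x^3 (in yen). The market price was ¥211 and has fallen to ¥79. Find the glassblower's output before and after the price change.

AVC = 31 - 12x + 3x^2, minimized at x = 2 where min AVC = ¥19. MC = 31 - 24x + 9x^2.
At P = ¥211 ≥ min AVC, set P = MC on the rising branch: x = 6.
At P = ¥79 ≥ min AVC, set P = MC: x = 4. The firm stays open but cuts output.

Output falls from 6 to 4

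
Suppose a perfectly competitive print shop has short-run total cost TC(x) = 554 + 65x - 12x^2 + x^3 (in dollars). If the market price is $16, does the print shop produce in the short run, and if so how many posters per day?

Shut down

From TC, MC = TC'(x) = 65 - 24x + 3x^2 and AVC = VC/x = 65 - 12x + x^2.
AVC is minimized where dAVC/dx = -12 + 2x = 0, at x = 6; min AVC = 65 - 12·6 + 6^2 = $29.
P = $16 lies below min AVC = $29; no output level covers variable cost.
Best response: produce nothing and absorb the $554 fixed cost.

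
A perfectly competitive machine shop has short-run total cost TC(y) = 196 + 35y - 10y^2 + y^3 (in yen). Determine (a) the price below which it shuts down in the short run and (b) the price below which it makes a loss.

Shutdown price = ¥10; break-even price = ¥42

AVC = 35 - 10y + y^2; minimized at y = 5, giving min AVC = ¥10. That is the shutdown price.
ATC = 196/y + 35 - 10y + y^2. Setting dATC/dy = −196/y^2 − 10 + 2y = 0 gives y = 7 (since 2·7^3 − 10·7^2 = 196).
min ATC = 196/7 + 35 − 10·7 + 7^2 = ¥42. That is the break-even price.
Between these two prices the firm operates at a loss; above ¥42 it earns a profit.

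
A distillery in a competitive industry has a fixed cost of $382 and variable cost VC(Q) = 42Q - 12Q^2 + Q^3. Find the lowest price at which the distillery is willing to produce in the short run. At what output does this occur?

$6 per unit, at Q = 6

The firm shuts down when price falls below the minimum of average variable cost. AVC = VC/Q = 42 - 12Q + Q^2.
dAVC/dQ = -12 + 2Q = 0 gives Q = 6. min AVC = 42 - 12·6 + 6^2 = 6.
For P < $6 the firm produces nothing.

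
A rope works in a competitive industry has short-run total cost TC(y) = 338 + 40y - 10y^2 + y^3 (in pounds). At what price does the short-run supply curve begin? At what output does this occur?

Short-run supply begins at min AVC. From VC = 40y - 10y^2 + y^3, AVC = 40 - 10y + y^2.
dAVC/dy = -10 + 2y = 0 gives y = 5. min AVC = 40 - 10·5 + 5^2 = 15.
For P < £15 the firm produces nothing.

£15 per unit, at y = 5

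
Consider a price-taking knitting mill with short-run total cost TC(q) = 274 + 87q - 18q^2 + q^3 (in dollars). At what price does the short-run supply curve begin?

$6 per unit

The shutdown price is the minimum of AVC. VC = 87q - 18q^2 + q^3, so AVC = 87 - 18q + q^2.
dAVC/dq = -18 + 2q = 0 gives q = 9. min AVC = 87 - 18·9 + 9^2 = 6.
So the shutdown price is $6.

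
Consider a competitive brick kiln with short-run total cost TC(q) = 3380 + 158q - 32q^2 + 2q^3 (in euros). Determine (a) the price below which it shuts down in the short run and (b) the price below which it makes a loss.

Shutdown price = €30; break-even price = €340

AVC = 158 - 32q + 2q^2; minimized at q = 8, giving min AVC = €30. That is the shutdown price.
ATC = 3380/q + 158 - 32q + 2q^2. Setting dATC/dq = −3380/q^2 − 32 + 4q = 0 gives q = 13 (since 4·13^3 − 32·13^2 = 3380).
min ATC = 3380/13 + 158 − 32·13 + 2·13^2 = €340. That is the break-even price.
Between these two prices the firm operates at a loss; above €340 it earns a profit.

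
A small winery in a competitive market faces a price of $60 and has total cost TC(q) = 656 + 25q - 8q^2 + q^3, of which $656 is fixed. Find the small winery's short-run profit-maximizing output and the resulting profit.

Profit = -$362 at q = 7

AVC = 25 - 8q + q^2 has its minimum $9 at q = 4; price $60 clears that bar, so the firm operates.
With MC = 25 - 16q + 3q^2, P = MC on the upward-sloping part at q* = 7.
TR = 60·7 = 420. TC = 656 + 126 = 782. Profit = 420 − 782 = -$362.
That loss of $362 beats the $656 the firm would lose by shutting down; producing recovers $294 of fixed cost.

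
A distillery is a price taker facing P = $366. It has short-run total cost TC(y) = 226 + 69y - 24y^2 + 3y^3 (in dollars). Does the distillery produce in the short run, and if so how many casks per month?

Strip out fixed cost: VC = 69y - 24y^2 + 3y^3. Then AVC = 69 - 24y + 3y^2 and MC = 69 - 48y + 9y^2.
AVC hits its minimum where MC = AVC, at y = 4, giving min AVC = 69 - 24·4 + 3·4^2 = $21.
Since P = $366 ≥ min AVC = $21, price covers variable cost and the firm should produce.
P = MC gives -297 - 48y + 9y^2 = 0, with roots -11/3 and 9. Take the larger (rising MC): y* = 9.
Check: AVC at y = 9 is $96 ≤ P, so revenue covers variable cost.
Profit = P·y − TC = 366·9 − 1090 = $2204.

Produce at y = 9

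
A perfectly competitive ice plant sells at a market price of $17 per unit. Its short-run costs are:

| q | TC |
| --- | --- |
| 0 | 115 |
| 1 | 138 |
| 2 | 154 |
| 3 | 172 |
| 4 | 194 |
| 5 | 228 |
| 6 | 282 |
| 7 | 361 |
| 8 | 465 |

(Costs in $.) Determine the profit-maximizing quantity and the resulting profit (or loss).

q = 0 (shut down); profit = -$115

Profit at each row (π = 17q − TC): q=0: -115; q=1: -121; q=2: -120; q=3: -121; q=4: -126; q=5: -143; q=6: -180; q=7: -242; q=8: -329.
Profit is highest at q = 0. Equivalently, the lowest AVC in the table is 57/3 ≈ $19 at q = 3, and P = $17 falls below it — price never covers variable cost, so the firm shuts down and loses only its fixed cost.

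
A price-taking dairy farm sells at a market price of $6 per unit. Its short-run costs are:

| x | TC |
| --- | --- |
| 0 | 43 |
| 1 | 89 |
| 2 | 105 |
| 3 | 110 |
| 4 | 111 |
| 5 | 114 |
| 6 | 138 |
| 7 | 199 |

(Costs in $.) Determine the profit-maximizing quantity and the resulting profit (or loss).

x = 0 (shut down); profit = -$43

Tabulate TR − TC: x=0: -43; x=1: -83; x=2: -93; x=3: -92; x=4: -87; x=5: -84; x=6: -102; x=7: -157.
Profit is highest at x = 0. Equivalently, the lowest AVC in the table is 71/5 ≈ $14.20 at x = 5, and P = $6 falls below it — price never covers variable cost, so the firm shuts down and loses only its fixed cost.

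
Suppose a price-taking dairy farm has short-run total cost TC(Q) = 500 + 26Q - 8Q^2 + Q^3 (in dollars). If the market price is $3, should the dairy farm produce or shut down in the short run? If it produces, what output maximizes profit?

Shut down

Strip out fixed cost: VC = 26Q - 8Q^2 + Q^3. Then AVC = 26 - 8Q + Q^2 and MC = 26 - 16Q + 3Q^2.
AVC hits its minimum where MC = AVC, at Q = 4, giving min AVC = 26 - 8·4 + 4^2 = $10.
Since P = $3 < min AVC = $10, price fails to cover variable cost at any output.
Best response: produce nothing and absorb the $500 fixed cost.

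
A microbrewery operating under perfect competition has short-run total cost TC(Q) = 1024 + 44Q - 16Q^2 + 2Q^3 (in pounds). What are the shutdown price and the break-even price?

AVC = 44 - 16Q + 2Q^2; minimized at Q = 4, giving min AVC = £12. That is the shutdown price.
ATC = 1024/Q + 44 - 16Q + 2Q^2. Setting dATC/dQ = −1024/Q^2 − 16 + 4Q = 0 gives Q = 8 (since 4·8^3 − 16·8^2 = 1024).
min ATC = 1024/8 + 44 − 16·8 + 2·8^2 = £172. That is the break-even price.
Between these two prices the firm operates at a loss; above £172 it earns a profit.

Shutdown price = £12; break-even price = £172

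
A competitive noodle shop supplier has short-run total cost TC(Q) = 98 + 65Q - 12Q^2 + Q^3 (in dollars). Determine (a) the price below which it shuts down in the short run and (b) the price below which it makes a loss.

Shutdown price = $29; break-even price = $44

Shutdown price = min AVC. AVC = 65 - 12Q + Q^2, with vertex at Q = 6 and minimum $29.
ATC = 98/Q + 65 - 12Q + Q^2. Setting dATC/dQ = −98/Q^2 − 12 + 2Q = 0 gives Q = 7 (since 2·7^3 − 12·7^2 = 98).
min ATC = 98/7 + 65 − 12·7 + 7^2 = $44. That is the break-even price.
Between these two prices the firm operates at a loss; above $44 it earns a profit.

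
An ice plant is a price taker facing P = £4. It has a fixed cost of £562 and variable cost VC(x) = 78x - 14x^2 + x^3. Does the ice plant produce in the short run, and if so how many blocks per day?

From TC, MC = TC'(x) = 78 - 28x + 3x^2 and AVC = VC/x = 78 - 14x + x^2.
AVC hits its minimum where MC = AVC, at x = 7, giving min AVC = 78 - 14·7 + 7^2 = £29.
P = £4 lies below min AVC = £29; no output level covers variable cost.
Shutting down limits the loss to fixed cost, £562.

Shut down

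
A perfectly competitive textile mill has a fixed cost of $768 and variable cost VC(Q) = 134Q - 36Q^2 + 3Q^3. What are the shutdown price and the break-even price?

Shutdown price = min AVC. AVC = 134 - 36Q + 3Q^2, with vertex at Q = 6 and minimum $26.
ATC = 768/Q + 134 - 36Q + 3Q^2. Setting dATC/dQ = −768/Q^2 − 36 + 6Q = 0 gives Q = 8 (since 6·8^3 − 36·8^2 = 768).
min ATC = 768/8 + 134 − 36·8 + 3·8^2 = $134. That is the break-even price.
Between these two prices the firm operates at a loss; above $134 it earns a profit.

Shutdown price = $26; break-even price = $134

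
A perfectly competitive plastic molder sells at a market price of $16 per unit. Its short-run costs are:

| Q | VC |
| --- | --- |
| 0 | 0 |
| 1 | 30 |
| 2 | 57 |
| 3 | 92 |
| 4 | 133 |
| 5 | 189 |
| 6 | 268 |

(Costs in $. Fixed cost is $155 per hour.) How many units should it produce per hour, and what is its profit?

Q = 0 (shut down); profit = -$155

Profit at each row (π = 16Q − TC): Q=0: -155; Q=1: -169; Q=2: -180; Q=3: -199; Q=4: -224; Q=5: -264; Q=6: -327.
Profit is highest at Q = 0. Equivalently, the lowest AVC in the table is 57/2 ≈ $28.50 at Q = 2, and P = $16 falls below it — price never covers variable cost, so the firm shuts down and loses only its fixed cost.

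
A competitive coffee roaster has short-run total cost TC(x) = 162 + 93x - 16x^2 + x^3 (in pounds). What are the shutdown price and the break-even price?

Shutdown price = £29; break-even price = £48

AVC = 93 - 16x + x^2; minimized at x = 8, giving min AVC = £29. That is the shutdown price.
ATC = 162/x + 93 - 16x + x^2. Setting dATC/dx = −162/x^2 − 16 + 2x = 0 gives x = 9 (since 2·9^3 − 16·9^2 = 162).
min ATC = 162/9 + 93 − 16·9 + 9^2 = £48. That is the break-even price.
For £29 ≤ P < £48 the firm produces at a loss; below £29 it shuts down.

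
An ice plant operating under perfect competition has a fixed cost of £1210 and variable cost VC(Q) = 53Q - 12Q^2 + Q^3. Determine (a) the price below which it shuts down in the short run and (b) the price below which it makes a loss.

Shutdown price = £17; break-even price = £152

Shutdown price = min AVC. AVC = 53 - 12Q + Q^2, with vertex at Q = 6 and minimum £17.
ATC = 1210/Q + 53 - 12Q + Q^2. Setting dATC/dQ = −1210/Q^2 − 12 + 2Q = 0 gives Q = 11 (since 2·11^3 − 12·11^2 = 1210).
min ATC = 1210/11 + 53 − 12·11 + 11^2 = £152. That is the break-even price.
For £17 ≤ P < £152 the firm produces at a loss; below £17 it shuts down.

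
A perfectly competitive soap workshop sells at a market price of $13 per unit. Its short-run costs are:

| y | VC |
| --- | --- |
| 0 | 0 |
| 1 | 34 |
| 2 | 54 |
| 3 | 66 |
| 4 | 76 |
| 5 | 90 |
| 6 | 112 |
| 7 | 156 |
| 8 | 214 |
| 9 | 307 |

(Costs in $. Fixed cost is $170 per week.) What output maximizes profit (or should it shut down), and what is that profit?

Compute π = P·y − TC at each output: y=0: -170; y=1: -191; y=2: -198; y=3: -197; y=4: -194; y=5: -195; y=6: -204; y=7: -235; y=8: -280; y=9: -360.
Profit is highest at y = 0. Equivalently, the lowest AVC in the table is 90/5 ≈ $18 at y = 5, and P = $13 falls below it — price never covers variable cost, so the firm shuts down and loses only its fixed cost.

y = 0 (shut down); profit = -$170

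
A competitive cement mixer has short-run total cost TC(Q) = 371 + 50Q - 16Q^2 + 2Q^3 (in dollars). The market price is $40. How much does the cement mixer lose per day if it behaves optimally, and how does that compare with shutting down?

Profit = -$271 at Q = 5

AVC = 50 - 16Q + 2Q^2 has its minimum $18 at Q = 4; price $40 clears that bar, so the firm operates.
With MC = 50 - 32Q + 6Q^2, P = MC on the upward-sloping part at Q* = 5.
TR = 40·5 = 200. TC = 371 + 100 = 471. Profit = 200 − 471 = -$271.
By producing, the firm covers all variable cost plus $100 of fixed cost; shutting down would lose the full $371.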